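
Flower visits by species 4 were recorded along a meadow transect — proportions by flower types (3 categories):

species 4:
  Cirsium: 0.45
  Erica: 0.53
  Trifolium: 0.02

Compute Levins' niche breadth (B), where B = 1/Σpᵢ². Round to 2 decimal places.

Σpᵢ² = 0.45² + 0.53² + 0.02² = 0.2025 + 0.2809 + 0.0004 = 0.4838
B = 1 / 0.4838 = 2.0670

2.07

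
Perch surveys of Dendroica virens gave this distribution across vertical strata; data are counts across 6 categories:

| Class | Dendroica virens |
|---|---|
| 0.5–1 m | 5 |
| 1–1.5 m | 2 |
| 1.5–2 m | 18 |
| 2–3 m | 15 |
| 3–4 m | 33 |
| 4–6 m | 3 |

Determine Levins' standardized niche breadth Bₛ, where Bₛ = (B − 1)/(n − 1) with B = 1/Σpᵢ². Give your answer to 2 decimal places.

Proportions for Dendroica virens (n=76): 5/76=0.0658, 2/76=0.0263, 18/76=0.2368, 15/76=0.1974, 33/76=0.4342, 3/76=0.0395
Σpᵢ² = 0.0658² + 0.0263² + 0.2368² + 0.1974² + 0.4342² + 0.0395² = 0.004330 + 0.000692 + 0.056074 + 0.038967 + 0.188530 + 0.001560 = 0.290153
B = 1 / 0.290153 = 3.4465
Bₛ = (B − 1)/(n − 1) = (3.4465 − 1)/(6 − 1) = 2.4465/5 = 0.4893

0.49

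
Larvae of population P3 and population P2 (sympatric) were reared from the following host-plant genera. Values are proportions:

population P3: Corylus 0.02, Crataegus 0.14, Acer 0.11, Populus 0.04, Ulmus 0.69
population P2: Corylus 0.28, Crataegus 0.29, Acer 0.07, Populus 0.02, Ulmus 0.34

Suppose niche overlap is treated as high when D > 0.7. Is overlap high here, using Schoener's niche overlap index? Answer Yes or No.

Σ|p₁ᵢ − p₂ᵢ| = 0.26 + 0.15 + 0.04 + 0.02 + 0.35 = 0.82
D = 1 − ½ × 0.82 = 1 − 0.410 = 0.5900
D = 0.5900 < 0.7 → No.

No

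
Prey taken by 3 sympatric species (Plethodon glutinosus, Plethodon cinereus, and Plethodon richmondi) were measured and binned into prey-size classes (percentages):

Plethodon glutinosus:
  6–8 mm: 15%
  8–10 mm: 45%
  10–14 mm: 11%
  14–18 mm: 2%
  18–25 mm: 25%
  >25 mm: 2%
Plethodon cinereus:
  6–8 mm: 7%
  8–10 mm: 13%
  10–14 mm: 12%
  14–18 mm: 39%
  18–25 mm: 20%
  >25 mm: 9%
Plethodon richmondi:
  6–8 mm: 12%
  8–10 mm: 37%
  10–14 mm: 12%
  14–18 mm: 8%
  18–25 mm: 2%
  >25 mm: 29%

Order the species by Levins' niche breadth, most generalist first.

Convert percentages to proportions (divide by 100).
Σp_glutᵢ² = 0.15² + 0.45² + 0.11² + 0.02² + 0.25² + 0.02² = 0.0225 + 0.2025 + 0.0121 + 0.0004 + 0.0625 + 0.0004 = 0.3004
B_glut = 1 / 0.3004 = 3.3289
Σp_cineᵢ² = 0.07² + 0.13² + 0.12² + 0.39² + 0.20² + 0.09² = 0.0049 + 0.0169 + 0.0144 + 0.1521 + 0.0400 + 0.0081 = 0.2364
B_cine = 1 / 0.2364 = 4.2301
Σp_richᵢ² = 0.12² + 0.37² + 0.12² + 0.08² + 0.02² + 0.29² = 0.0144 + 0.1369 + 0.0144 + 0.0064 + 0.0004 + 0.0841 = 0.2566
B_rich = 1 / 0.2566 = 3.8971
Ranking by B (broadest → narrowest): Plethodon cinereus (4.23) > Plethodon richmondi (3.90) > Plethodon glutinosus (3.33)

Plethodon cinereus > Plethodon richmondi > Plethodon glutinosus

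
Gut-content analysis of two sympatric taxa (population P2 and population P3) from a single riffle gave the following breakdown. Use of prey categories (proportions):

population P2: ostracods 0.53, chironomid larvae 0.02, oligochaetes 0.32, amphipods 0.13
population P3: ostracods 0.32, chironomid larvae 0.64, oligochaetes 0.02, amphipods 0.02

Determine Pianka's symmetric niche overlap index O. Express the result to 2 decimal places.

0.42

Σ p₁ᵢp₂ᵢ = 0.1696 + 0.0128 + 0.0064 + 0.0026 = 0.1914
Σp_1ᵢ² = 0.53² + 0.02² + 0.32² + 0.13² = 0.2809 + 0.0004 + 0.1024 + 0.0169 = 0.4006
Σp_2ᵢ² = 0.32² + 0.64² + 0.02² + 0.02² = 0.1024 + 0.4096 + 0.0004 + 0.0004 = 0.5128
O = 0.1914 / √(0.4006 × 0.5128) = 0.1914 / 0.45324 = 0.4223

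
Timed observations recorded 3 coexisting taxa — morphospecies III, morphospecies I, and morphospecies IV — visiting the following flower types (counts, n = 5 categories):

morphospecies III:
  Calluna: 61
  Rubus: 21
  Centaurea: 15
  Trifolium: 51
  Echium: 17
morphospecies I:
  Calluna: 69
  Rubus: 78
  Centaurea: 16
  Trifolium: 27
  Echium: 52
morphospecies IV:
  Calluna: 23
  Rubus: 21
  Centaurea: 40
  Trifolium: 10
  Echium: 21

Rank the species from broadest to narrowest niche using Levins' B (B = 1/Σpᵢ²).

morphospecies IV > morphospecies I > morphospecies III

Proportions for morphospecies III (n=165): 61/165=0.3697, 21/165=0.1273, 15/165=0.0909, 51/165=0.3091, 17/165=0.1030
Proportions for morphospecies I (n=242): 69/242=0.2851, 78/242=0.3223, 16/242=0.0661, 27/242=0.1116, 52/242=0.2149
Proportions for morphospecies IV (n=115): 23/115=0.2000, 21/115=0.1826, 40/115=0.3478, 10/115=0.0870, 21/115=0.1826
Σp_IIIᵢ² = 0.3697² + 0.1273² + 0.0909² + 0.3091² + 0.1030² = 0.136678 + 0.016205 + 0.008263 + 0.095543 + 0.010609 = 0.267298
B_III = 1 / 0.267298 = 3.7411
Σp_Iᵢ² = 0.2851² + 0.3223² + 0.0661² + 0.1116² + 0.2149² = 0.081282 + 0.103877 + 0.004369 + 0.012455 + 0.046182 = 0.248165
B_I = 1 / 0.248165 = 4.0296
Σp_IVᵢ² = 0.2000² + 0.1826² + 0.3478² + 0.0870² + 0.1826² = 0.040000 + 0.033343 + 0.120965 + 0.007569 + 0.033343 = 0.235220
B_IV = 1 / 0.235220 = 4.2513
Ranking by B (broadest → narrowest): morphospecies IV (4.25) > morphospecies I (4.03) > morphospecies III (3.74)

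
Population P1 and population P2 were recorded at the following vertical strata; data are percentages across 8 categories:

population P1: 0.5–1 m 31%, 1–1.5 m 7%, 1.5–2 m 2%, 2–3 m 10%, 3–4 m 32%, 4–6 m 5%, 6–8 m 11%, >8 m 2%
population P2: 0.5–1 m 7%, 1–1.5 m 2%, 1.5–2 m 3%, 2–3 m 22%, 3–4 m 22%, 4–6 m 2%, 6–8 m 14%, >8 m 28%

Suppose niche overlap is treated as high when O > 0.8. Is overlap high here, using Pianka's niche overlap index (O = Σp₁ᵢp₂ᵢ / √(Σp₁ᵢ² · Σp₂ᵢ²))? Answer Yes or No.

No

Convert percentages to proportions (divide by 100).
Σ p₁ᵢp₂ᵢ = 0.0217 + 0.0014 + 0.0006 + 0.0220 + 0.0704 + 0.0010 + 0.0154 + 0.0056 = 0.1381
Σp_1ᵢ² = 0.31² + 0.07² + 0.02² + 0.10² + 0.32² + 0.05² + 0.11² + 0.02² = 0.0961 + 0.0049 + 0.0004 + 0.0100 + 0.1024 + 0.0025 + 0.0121 + 0.0004 = 0.2288
Σp_2ᵢ² = 0.07² + 0.02² + 0.03² + 0.22² + 0.22² + 0.02² + 0.14² + 0.28² = 0.0049 + 0.0004 + 0.0009 + 0.0484 + 0.0484 + 0.0004 + 0.0196 + 0.0784 = 0.2014
O = 0.1381 / √(0.2288 × 0.2014) = 0.1381 / 0.21466 = 0.6433
O = 0.6433 < 0.8 → No.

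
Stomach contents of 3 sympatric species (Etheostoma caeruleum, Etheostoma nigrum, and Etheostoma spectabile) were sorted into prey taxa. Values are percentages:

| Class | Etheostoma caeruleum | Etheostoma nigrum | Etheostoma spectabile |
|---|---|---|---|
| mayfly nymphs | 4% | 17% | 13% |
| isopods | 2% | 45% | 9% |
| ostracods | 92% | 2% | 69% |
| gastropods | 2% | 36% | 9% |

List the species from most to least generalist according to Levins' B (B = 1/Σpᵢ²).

Convert percentages to proportions (divide by 100).
Σp_caerᵢ² = 0.04² + 0.02² + 0.92² + 0.02² = 0.0016 + 0.0004 + 0.8464 + 0.0004 = 0.8488
B_caer = 1 / 0.8488 = 1.1781
Σp_nigrᵢ² = 0.17² + 0.45² + 0.02² + 0.36² = 0.0289 + 0.2025 + 0.0004 + 0.1296 = 0.3614
B_nigr = 1 / 0.3614 = 2.7670
Σp_specᵢ² = 0.13² + 0.09² + 0.69² + 0.09² = 0.0169 + 0.0081 + 0.4761 + 0.0081 = 0.5092
B_spec = 1 / 0.5092 = 1.9639
Ranking by B (broadest → narrowest): Etheostoma nigrum (2.77) > Etheostoma spectabile (1.96) > Etheostoma caeruleum (1.18)

Etheostoma nigrum > Etheostoma spectabile > Etheostoma caeruleum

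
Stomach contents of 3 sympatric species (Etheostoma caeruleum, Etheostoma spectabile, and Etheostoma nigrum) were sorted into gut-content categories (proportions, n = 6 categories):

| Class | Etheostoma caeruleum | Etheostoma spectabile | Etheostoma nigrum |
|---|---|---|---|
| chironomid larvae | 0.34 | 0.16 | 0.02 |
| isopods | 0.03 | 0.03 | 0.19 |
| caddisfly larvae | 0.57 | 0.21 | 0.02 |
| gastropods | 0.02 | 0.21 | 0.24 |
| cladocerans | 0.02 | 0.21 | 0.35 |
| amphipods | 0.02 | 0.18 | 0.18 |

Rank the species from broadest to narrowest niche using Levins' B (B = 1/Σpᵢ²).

Σp_caerᵢ² = 0.34² + 0.03² + 0.57² + 0.02² + 0.02² + 0.02² = 0.1156 + 0.0009 + 0.3249 + 0.0004 + 0.0004 + 0.0004 = 0.4426
B_caer = 1 / 0.4426 = 2.2594
Σp_specᵢ² = 0.16² + 0.03² + 0.21² + 0.21² + 0.21² + 0.18² = 0.0256 + 0.0009 + 0.0441 + 0.0441 + 0.0441 + 0.0324 = 0.1912
B_spec = 1 / 0.1912 = 5.2301
Σp_nigrᵢ² = 0.02² + 0.19² + 0.02² + 0.24² + 0.35² + 0.18² = 0.0004 + 0.0361 + 0.0004 + 0.0576 + 0.1225 + 0.0324 = 0.2494
B_nigr = 1 / 0.2494 = 4.0096
Ranking by B (broadest → narrowest): Etheostoma spectabile (5.23) > Etheostoma nigrum (4.01) > Etheostoma caeruleum (2.26)

Etheostoma spectabile > Etheostoma nigrum > Etheostoma caeruleum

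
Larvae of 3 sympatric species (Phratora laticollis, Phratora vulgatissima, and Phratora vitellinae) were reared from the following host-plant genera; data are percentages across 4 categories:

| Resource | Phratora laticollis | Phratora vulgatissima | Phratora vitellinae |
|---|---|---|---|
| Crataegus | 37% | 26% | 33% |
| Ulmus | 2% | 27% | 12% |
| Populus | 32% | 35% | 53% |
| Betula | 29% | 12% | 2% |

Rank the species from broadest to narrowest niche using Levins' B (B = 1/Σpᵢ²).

Phratora vulgatissima > Phratora laticollis > Phratora vitellinae

Convert percentages to proportions (divide by 100).
Σp_latiᵢ² = 0.37² + 0.02² + 0.32² + 0.29² = 0.1369 + 0.0004 + 0.1024 + 0.0841 = 0.3238
B_lati = 1 / 0.3238 = 3.0883
Σp_vulgᵢ² = 0.26² + 0.27² + 0.35² + 0.12² = 0.0676 + 0.0729 + 0.1225 + 0.0144 = 0.2774
B_vulg = 1 / 0.2774 = 3.6049
Σp_viteᵢ² = 0.33² + 0.12² + 0.53² + 0.02² = 0.1089 + 0.0144 + 0.2809 + 0.0004 = 0.4046
B_vite = 1 / 0.4046 = 2.4716
Ranking by B (broadest → narrowest): Phratora vulgatissima (3.60) > Phratora laticollis (3.09) > Phratora vitellinae (2.47)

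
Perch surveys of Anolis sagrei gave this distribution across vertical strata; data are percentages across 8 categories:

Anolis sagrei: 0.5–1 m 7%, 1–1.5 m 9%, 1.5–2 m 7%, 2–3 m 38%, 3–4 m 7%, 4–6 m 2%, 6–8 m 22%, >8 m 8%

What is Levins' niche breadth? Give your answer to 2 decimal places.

Convert percentages to proportions (divide by 100).
Σpᵢ² = 0.07² + 0.09² + 0.07² + 0.38² + 0.07² + 0.02² + 0.22² + 0.08² = 0.0049 + 0.0081 + 0.0049 + 0.1444 + 0.0049 + 0.0004 + 0.0484 + 0.0064 = 0.2224
B = 1 / 0.2224 = 4.4964

4.50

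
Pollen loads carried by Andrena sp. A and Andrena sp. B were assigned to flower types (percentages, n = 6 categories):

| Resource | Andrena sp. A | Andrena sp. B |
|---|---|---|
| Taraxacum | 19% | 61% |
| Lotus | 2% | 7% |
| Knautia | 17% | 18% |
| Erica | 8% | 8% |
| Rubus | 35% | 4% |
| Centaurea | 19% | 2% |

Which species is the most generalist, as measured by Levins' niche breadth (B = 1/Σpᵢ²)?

Andrena sp. A

Convert percentages to proportions (divide by 100).
Σp_Aᵢ² = 0.19² + 0.02² + 0.17² + 0.08² + 0.35² + 0.19² = 0.0361 + 0.0004 + 0.0289 + 0.0064 + 0.1225 + 0.0361 = 0.2304
B_A = 1 / 0.2304 = 4.3403
Σp_Bᵢ² = 0.61² + 0.07² + 0.18² + 0.08² + 0.04² + 0.02² = 0.3721 + 0.0049 + 0.0324 + 0.0064 + 0.0016 + 0.0004 = 0.4178
B_B = 1 / 0.4178 = 2.3935
Highest B → broadest niche (most generalist): Andrena sp. A (B = 4.34).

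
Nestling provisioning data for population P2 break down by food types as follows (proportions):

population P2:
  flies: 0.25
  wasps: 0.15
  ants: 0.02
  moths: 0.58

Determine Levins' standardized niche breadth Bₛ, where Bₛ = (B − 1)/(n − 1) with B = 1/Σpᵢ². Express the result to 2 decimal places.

Σpᵢ² = 0.25² + 0.15² + 0.02² + 0.58² = 0.0625 + 0.0225 + 0.0004 + 0.3364 = 0.4218
B = 1 / 0.4218 = 2.3708
Bₛ = (B − 1)/(n − 1) = (2.3708 − 1)/(4 − 1) = 1.3708/3 = 0.4569

0.46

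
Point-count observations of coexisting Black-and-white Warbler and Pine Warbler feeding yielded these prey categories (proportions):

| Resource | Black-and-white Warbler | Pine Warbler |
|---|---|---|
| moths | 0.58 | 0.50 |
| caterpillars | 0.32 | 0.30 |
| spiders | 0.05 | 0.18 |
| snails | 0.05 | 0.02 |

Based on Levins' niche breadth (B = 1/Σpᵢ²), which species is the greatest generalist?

Pine Warbler

Σp_Blacᵢ² = 0.58² + 0.32² + 0.05² + 0.05² = 0.3364 + 0.1024 + 0.0025 + 0.0025 = 0.4438
B_Blac = 1 / 0.4438 = 2.2533
Σp_Pineᵢ² = 0.50² + 0.30² + 0.18² + 0.02² = 0.2500 + 0.0900 + 0.0324 + 0.0004 = 0.3728
B_Pine = 1 / 0.3728 = 2.6824
Highest B → broadest niche (most generalist): Pine Warbler (B = 2.68).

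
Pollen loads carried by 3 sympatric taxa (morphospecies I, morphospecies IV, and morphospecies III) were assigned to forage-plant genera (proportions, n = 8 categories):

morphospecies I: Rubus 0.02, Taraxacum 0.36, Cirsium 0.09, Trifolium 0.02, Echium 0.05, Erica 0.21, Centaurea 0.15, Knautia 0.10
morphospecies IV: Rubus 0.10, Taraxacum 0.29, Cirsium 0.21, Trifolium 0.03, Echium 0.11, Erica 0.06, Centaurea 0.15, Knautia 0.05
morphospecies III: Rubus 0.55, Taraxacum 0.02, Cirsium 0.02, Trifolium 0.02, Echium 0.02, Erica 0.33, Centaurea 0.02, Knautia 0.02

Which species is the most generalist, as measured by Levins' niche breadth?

morphospecies IV

Σp_Iᵢ² = 0.02² + 0.36² + 0.09² + 0.02² + 0.05² + 0.21² + 0.15² + 0.10² = 0.0004 + 0.1296 + 0.0081 + 0.0004 + 0.0025 + 0.0441 + 0.0225 + 0.0100 = 0.2176
B_I = 1 / 0.2176 = 4.5956
Σp_IVᵢ² = 0.10² + 0.29² + 0.21² + 0.03² + 0.11² + 0.06² + 0.15² + 0.05² = 0.0100 + 0.0841 + 0.0441 + 0.0009 + 0.0121 + 0.0036 + 0.0225 + 0.0025 = 0.1798
B_IV = 1 / 0.1798 = 5.5617
Σp_IIIᵢ² = 0.55² + 0.02² + 0.02² + 0.02² + 0.02² + 0.33² + 0.02² + 0.02² = 0.3025 + 0.0004 + 0.0004 + 0.0004 + 0.0004 + 0.1089 + 0.0004 + 0.0004 = 0.4138
B_III = 1 / 0.4138 = 2.4166
Highest B → broadest niche (most generalist): morphospecies IV (B = 5.56).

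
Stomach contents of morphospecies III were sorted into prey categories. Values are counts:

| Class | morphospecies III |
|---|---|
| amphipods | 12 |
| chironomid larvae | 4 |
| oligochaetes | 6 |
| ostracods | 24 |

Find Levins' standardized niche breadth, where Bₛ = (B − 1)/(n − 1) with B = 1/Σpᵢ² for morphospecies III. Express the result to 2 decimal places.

0.58

Proportions for morphospecies III (n=46): 12/46=0.2609, 4/46=0.0870, 6/46=0.1304, 24/46=0.5217
Σpᵢ² = 0.2609² + 0.0870² + 0.1304² + 0.5217² = 0.068069 + 0.007569 + 0.017004 + 0.272171 = 0.364813
B = 1 / 0.364813 = 2.7411
Bₛ = (B − 1)/(n − 1) = (2.7411 − 1)/(4 − 1) = 1.7411/3 = 0.5804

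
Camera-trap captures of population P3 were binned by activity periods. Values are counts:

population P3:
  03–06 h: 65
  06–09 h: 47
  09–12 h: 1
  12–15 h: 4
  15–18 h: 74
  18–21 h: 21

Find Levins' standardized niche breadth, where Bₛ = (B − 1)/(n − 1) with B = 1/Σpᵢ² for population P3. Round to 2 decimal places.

Proportions for population P3 (n=212): 65/212=0.3066, 47/212=0.2217, 1/212=0.0047, 4/212=0.0189, 74/212=0.3491, 21/212=0.0991
Σpᵢ² = 0.3066² + 0.2217² + 0.0047² + 0.0189² + 0.3491² + 0.0991² = 0.094004 + 0.049151 + 0.000022 + 0.000357 + 0.121871 + 0.009821 = 0.275226
B = 1 / 0.275226 = 3.6334
Bₛ = (B − 1)/(n − 1) = (3.6334 − 1)/(6 − 1) = 2.6334/5 = 0.5267

0.53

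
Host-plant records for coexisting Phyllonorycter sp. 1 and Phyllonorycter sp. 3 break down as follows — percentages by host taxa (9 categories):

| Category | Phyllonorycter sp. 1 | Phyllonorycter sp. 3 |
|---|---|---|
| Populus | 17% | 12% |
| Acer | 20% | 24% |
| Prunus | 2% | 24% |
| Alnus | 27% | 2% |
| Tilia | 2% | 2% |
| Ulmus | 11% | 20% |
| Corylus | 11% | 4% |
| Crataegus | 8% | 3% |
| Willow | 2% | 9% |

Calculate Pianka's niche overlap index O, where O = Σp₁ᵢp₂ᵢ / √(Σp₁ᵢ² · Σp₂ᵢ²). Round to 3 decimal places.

Convert percentages to proportions (divide by 100).
Σ p₁ᵢp₂ᵢ = 0.0204 + 0.0480 + 0.0048 + 0.0054 + 0.0004 + 0.0220 + 0.0044 + 0.0024 + 0.0018 = 0.1096
Σp_1ᵢ² = 0.17² + 0.20² + 0.02² + 0.27² + 0.02² + 0.11² + 0.11² + 0.08² + 0.02² = 0.0289 + 0.0400 + 0.0004 + 0.0729 + 0.0004 + 0.0121 + 0.0121 + 0.0064 + 0.0004 = 0.1736
Σp_2ᵢ² = 0.12² + 0.24² + 0.24² + 0.02² + 0.02² + 0.20² + 0.04² + 0.03² + 0.09² = 0.0144 + 0.0576 + 0.0576 + 0.0004 + 0.0004 + 0.0400 + 0.0016 + 0.0009 + 0.0081 = 0.1810
O = 0.1096 / √(0.1736 × 0.1810) = 0.1096 / 0.177261 = 0.61830

0.618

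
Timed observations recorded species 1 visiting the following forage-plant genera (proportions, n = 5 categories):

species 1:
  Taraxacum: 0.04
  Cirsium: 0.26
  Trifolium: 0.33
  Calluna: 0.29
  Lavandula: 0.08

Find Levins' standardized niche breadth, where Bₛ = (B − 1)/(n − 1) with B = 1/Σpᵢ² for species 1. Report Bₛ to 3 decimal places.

0.681

Σpᵢ² = 0.04² + 0.26² + 0.33² + 0.29² + 0.08² = 0.0016 + 0.0676 + 0.1089 + 0.0841 + 0.0064 = 0.2686
B = 1 / 0.2686 = 3.72301
Bₛ = (B − 1)/(n − 1) = (3.72301 − 1)/(5 − 1) = 2.72301/4 = 0.68075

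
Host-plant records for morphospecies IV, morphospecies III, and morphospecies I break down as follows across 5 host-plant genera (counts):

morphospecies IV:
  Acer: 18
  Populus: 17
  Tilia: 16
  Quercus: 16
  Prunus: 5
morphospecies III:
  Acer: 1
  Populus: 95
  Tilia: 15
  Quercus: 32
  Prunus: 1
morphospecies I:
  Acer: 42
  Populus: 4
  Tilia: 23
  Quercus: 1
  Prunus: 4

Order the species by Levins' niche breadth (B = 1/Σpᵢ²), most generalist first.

Proportions for morphospecies IV (n=72): 18/72=0.2500, 17/72=0.2361, 16/72=0.2222, 16/72=0.2222, 5/72=0.0694
Proportions for morphospecies III (n=144): 1/144=0.0069, 95/144=0.6597, 15/144=0.1042, 32/144=0.2222, 1/144=0.0069
Proportions for morphospecies I (n=74): 42/74=0.5676, 4/74=0.0541, 23/74=0.3108, 1/74=0.0135, 4/74=0.0541
Σp_IVᵢ² = 0.2500² + 0.2361² + 0.2222² + 0.2222² + 0.0694² = 0.062500 + 0.055743 + 0.049373 + 0.049373 + 0.004816 = 0.221805
B_IV = 1 / 0.221805 = 4.5085
Σp_IIIᵢ² = 0.0069² + 0.6597² + 0.1042² + 0.2222² + 0.0069² = 0.000048 + 0.435204 + 0.010858 + 0.049373 + 0.000048 = 0.495531
B_III = 1 / 0.495531 = 2.0180
Σp_Iᵢ² = 0.5676² + 0.0541² + 0.3108² + 0.0135² + 0.0541² = 0.322170 + 0.002927 + 0.096597 + 0.000182 + 0.002927 = 0.424803
B_I = 1 / 0.424803 = 2.3540
Ranking by B (broadest → narrowest): morphospecies IV (4.51) > morphospecies I (2.35) > morphospecies III (2.02)

morphospecies IV > morphospecies I > morphospecies III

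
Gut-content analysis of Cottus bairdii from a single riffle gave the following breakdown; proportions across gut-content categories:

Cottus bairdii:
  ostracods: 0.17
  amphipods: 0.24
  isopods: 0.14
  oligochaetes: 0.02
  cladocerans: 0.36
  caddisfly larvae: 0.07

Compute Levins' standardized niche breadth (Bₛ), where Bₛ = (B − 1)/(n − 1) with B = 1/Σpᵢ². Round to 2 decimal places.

0.63

Σpᵢ² = 0.17² + 0.24² + 0.14² + 0.02² + 0.36² + 0.07² = 0.0289 + 0.0576 + 0.0196 + 0.0004 + 0.1296 + 0.0049 = 0.2410
B = 1 / 0.2410 = 4.1494
Bₛ = (B − 1)/(n − 1) = (4.1494 − 1)/(6 − 1) = 3.1494/5 = 0.6299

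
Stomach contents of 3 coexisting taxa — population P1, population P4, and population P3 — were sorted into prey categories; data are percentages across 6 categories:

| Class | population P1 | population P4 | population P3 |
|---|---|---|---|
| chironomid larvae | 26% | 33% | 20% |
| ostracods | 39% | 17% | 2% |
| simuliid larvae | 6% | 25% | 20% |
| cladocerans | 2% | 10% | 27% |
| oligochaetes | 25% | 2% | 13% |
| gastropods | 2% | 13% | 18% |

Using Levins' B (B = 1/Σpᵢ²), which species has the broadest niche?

population P3

Convert percentages to proportions (divide by 100).
Σp_P1ᵢ² = 0.26² + 0.39² + 0.06² + 0.02² + 0.25² + 0.02² = 0.0676 + 0.1521 + 0.0036 + 0.0004 + 0.0625 + 0.0004 = 0.2866
B_P1 = 1 / 0.2866 = 3.4892
Σp_P4ᵢ² = 0.33² + 0.17² + 0.25² + 0.10² + 0.02² + 0.13² = 0.1089 + 0.0289 + 0.0625 + 0.0100 + 0.0004 + 0.0169 = 0.2276
B_P4 = 1 / 0.2276 = 4.3937
Σp_P3ᵢ² = 0.20² + 0.02² + 0.20² + 0.27² + 0.13² + 0.18² = 0.0400 + 0.0004 + 0.0400 + 0.0729 + 0.0169 + 0.0324 = 0.2026
B_P3 = 1 / 0.2026 = 4.9358
Highest B → broadest niche (most generalist): population P3 (B = 4.94).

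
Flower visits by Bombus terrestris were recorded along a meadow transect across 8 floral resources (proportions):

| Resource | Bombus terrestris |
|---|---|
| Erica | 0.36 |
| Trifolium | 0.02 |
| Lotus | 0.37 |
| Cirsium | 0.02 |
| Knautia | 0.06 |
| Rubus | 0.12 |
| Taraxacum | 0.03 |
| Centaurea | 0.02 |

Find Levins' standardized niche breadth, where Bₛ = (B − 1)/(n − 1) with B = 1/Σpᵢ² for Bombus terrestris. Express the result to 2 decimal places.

Σpᵢ² = 0.36² + 0.02² + 0.37² + 0.02² + 0.06² + 0.12² + 0.03² + 0.02² = 0.1296 + 0.0004 + 0.1369 + 0.0004 + 0.0036 + 0.0144 + 0.0009 + 0.0004 = 0.2866
B = 1 / 0.2866 = 3.4892
Bₛ = (B − 1)/(n − 1) = (3.4892 − 1)/(8 − 1) = 2.4892/7 = 0.3556

0.36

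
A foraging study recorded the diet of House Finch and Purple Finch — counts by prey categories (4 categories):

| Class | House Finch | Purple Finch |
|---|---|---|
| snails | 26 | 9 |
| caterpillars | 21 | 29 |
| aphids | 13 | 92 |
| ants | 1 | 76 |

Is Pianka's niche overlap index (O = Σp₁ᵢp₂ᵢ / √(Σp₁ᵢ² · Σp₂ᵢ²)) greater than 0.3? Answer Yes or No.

Proportions for House Finch (n=61): 26/61=0.4262, 21/61=0.3443, 13/61=0.2131, 1/61=0.0164
Proportions for Purple Finch (n=206): 9/206=0.0437, 29/206=0.1408, 92/206=0.4466, 76/206=0.3689
Σ p₁ᵢp₂ᵢ = 0.018625 + 0.048477 + 0.095170 + 0.006050 = 0.168322
Σp_1ᵢ² = 0.4262² + 0.3443² + 0.2131² + 0.0164² = 0.181646 + 0.118542 + 0.045412 + 0.000269 = 0.345869
Σp_2ᵢ² = 0.0437² + 0.1408² + 0.4466² + 0.3689² = 0.001910 + 0.019825 + 0.199452 + 0.136087 = 0.357274
O = 0.168322 / √(0.345869 × 0.357274) = 0.168322 / 0.3515252 = 0.4788
O = 0.4788 > 0.3 → Yes.

Yes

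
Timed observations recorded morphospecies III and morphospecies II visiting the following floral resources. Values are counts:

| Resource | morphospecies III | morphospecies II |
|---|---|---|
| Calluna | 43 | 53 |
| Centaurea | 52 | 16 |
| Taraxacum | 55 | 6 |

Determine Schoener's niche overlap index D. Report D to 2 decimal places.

Proportions for morphospecies III (n=150): 43/150=0.2867, 52/150=0.3467, 55/150=0.3667
Proportions for morphospecies II (n=75): 53/75=0.7067, 16/75=0.2133, 6/75=0.0800
Σ|p₁ᵢ − p₂ᵢ| = 0.4200 + 0.1334 + 0.2867 = 0.8401
D = 1 − ½ × 0.8401 = 1 − 0.42005 = 0.57995

0.58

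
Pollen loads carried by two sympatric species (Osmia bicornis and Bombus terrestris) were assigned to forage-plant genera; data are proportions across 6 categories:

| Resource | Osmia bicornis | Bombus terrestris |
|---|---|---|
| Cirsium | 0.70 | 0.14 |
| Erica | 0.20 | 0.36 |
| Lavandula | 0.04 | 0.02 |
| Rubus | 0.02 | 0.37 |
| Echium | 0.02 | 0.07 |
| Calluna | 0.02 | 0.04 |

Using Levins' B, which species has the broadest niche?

Bombus terrestris

Σp_bicoᵢ² = 0.70² + 0.20² + 0.04² + 0.02² + 0.02² + 0.02² = 0.4900 + 0.0400 + 0.0016 + 0.0004 + 0.0004 + 0.0004 = 0.5328
B_bico = 1 / 0.5328 = 1.8769
Σp_terrᵢ² = 0.14² + 0.36² + 0.02² + 0.37² + 0.07² + 0.04² = 0.0196 + 0.1296 + 0.0004 + 0.1369 + 0.0049 + 0.0016 = 0.2930
B_terr = 1 / 0.2930 = 3.4130
Highest B → broadest niche (most generalist): Bombus terrestris (B = 3.41).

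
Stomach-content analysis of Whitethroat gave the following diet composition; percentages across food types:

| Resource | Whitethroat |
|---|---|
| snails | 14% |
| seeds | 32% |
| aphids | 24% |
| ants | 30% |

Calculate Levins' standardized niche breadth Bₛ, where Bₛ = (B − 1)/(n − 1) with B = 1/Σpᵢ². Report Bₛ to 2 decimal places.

0.90

Convert percentages to proportions (divide by 100).
Σpᵢ² = 0.14² + 0.32² + 0.24² + 0.30² = 0.0196 + 0.1024 + 0.0576 + 0.0900 = 0.2696
B = 1 / 0.2696 = 3.7092
Bₛ = (B − 1)/(n − 1) = (3.7092 − 1)/(4 − 1) = 2.7092/3 = 0.9031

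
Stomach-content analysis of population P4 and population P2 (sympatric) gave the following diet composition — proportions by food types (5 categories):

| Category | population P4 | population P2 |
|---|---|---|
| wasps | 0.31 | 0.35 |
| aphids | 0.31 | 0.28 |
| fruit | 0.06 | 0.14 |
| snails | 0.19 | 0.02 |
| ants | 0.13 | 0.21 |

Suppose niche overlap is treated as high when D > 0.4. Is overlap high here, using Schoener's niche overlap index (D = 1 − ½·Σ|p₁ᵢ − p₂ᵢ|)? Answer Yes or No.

Yes

Σ|p₁ᵢ − p₂ᵢ| = 0.04 + 0.03 + 0.08 + 0.17 + 0.08 = 0.40
D = 1 − ½ × 0.40 = 1 − 0.200 = 0.8000
D = 0.8000 > 0.4 → Yes.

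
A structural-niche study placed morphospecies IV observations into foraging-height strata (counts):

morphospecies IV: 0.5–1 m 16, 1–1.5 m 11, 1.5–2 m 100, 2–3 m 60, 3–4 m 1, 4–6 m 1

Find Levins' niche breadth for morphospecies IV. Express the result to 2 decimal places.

Proportions for morphospecies IV (n=189): 16/189=0.0847, 11/189=0.0582, 100/189=0.5291, 60/189=0.3175, 1/189=0.0053, 1/189=0.0053
Σpᵢ² = 0.0847² + 0.0582² + 0.5291² + 0.3175² + 0.0053² + 0.0053² = 0.007174 + 0.003387 + 0.279947 + 0.100806 + 0.000028 + 0.000028 = 0.391370
B = 1 / 0.391370 = 2.5551

2.56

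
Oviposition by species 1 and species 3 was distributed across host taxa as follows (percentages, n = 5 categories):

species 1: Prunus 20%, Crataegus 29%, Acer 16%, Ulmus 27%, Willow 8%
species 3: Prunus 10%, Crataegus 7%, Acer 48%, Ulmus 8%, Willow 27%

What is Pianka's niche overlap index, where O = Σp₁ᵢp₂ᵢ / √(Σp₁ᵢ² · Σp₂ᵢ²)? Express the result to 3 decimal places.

0.588

Convert percentages to proportions (divide by 100).
Σ p₁ᵢp₂ᵢ = 0.0200 + 0.0203 + 0.0768 + 0.0216 + 0.0216 = 0.1603
Σp_1ᵢ² = 0.20² + 0.29² + 0.16² + 0.27² + 0.08² = 0.0400 + 0.0841 + 0.0256 + 0.0729 + 0.0064 = 0.2290
Σp_2ᵢ² = 0.10² + 0.07² + 0.48² + 0.08² + 0.27² = 0.0100 + 0.0049 + 0.2304 + 0.0064 + 0.0729 = 0.3246
O = 0.1603 / √(0.2290 × 0.3246) = 0.1603 / 0.272642 = 0.58795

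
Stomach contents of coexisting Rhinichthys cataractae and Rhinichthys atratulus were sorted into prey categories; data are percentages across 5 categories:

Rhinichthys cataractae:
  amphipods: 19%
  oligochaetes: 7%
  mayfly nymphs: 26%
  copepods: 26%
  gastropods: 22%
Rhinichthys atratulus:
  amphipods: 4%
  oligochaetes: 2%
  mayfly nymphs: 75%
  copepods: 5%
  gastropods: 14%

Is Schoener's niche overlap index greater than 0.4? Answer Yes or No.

Yes

Convert percentages to proportions (divide by 100).
Σ|p₁ᵢ − p₂ᵢ| = 0.15 + 0.05 + 0.49 + 0.21 + 0.08 = 0.98
D = 1 − ½ × 0.98 = 1 − 0.490 = 0.5100
D = 0.5100 > 0.4 → Yes.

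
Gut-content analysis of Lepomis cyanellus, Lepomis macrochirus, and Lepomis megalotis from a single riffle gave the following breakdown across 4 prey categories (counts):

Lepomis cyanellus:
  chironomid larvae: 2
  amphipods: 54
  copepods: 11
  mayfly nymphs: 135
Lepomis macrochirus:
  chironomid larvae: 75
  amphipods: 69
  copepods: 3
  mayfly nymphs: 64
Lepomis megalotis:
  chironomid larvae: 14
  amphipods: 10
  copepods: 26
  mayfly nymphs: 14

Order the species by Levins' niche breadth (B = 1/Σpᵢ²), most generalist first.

Lepomis megalotis > Lepomis macrochirus > Lepomis cyanellus

Proportions for Lepomis cyanellus (n=202): 2/202=0.0099, 54/202=0.2673, 11/202=0.0545, 135/202=0.6683
Proportions for Lepomis macrochirus (n=211): 75/211=0.3555, 69/211=0.3270, 3/211=0.0142, 64/211=0.3033
Proportions for Lepomis megalotis (n=64): 14/64=0.2188, 10/64=0.1563, 26/64=0.4063, 14/64=0.2188
Σp_cyanᵢ² = 0.0099² + 0.2673² + 0.0545² + 0.6683² = 0.000098 + 0.071449 + 0.002970 + 0.446625 = 0.521142
B_cyan = 1 / 0.521142 = 1.9189
Σp_macrᵢ² = 0.3555² + 0.3270² + 0.0142² + 0.3033² = 0.126380 + 0.106929 + 0.000202 + 0.091991 = 0.325502
B_macr = 1 / 0.325502 = 3.0722
Σp_megaᵢ² = 0.2188² + 0.1563² + 0.4063² + 0.2188² = 0.047873 + 0.024430 + 0.165080 + 0.047873 = 0.285256
B_mega = 1 / 0.285256 = 3.5056
Ranking by B (broadest → narrowest): Lepomis megalotis (3.51) > Lepomis macrochirus (3.07) > Lepomis cyanellus (1.92)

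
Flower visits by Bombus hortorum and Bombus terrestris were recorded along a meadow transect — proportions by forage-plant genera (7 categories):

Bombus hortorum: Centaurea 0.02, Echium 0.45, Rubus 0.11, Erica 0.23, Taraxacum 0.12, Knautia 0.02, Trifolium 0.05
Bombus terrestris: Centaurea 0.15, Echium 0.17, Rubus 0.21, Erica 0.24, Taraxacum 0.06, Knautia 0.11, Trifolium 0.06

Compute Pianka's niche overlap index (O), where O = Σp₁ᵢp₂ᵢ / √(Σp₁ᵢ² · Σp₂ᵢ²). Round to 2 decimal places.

Σ p₁ᵢp₂ᵢ = 0.0030 + 0.0765 + 0.0231 + 0.0552 + 0.0072 + 0.0022 + 0.0030 = 0.1702
Σp_1ᵢ² = 0.02² + 0.45² + 0.11² + 0.23² + 0.12² + 0.02² + 0.05² = 0.0004 + 0.2025 + 0.0121 + 0.0529 + 0.0144 + 0.0004 + 0.0025 = 0.2852
Σp_2ᵢ² = 0.15² + 0.17² + 0.21² + 0.24² + 0.06² + 0.11² + 0.06² = 0.0225 + 0.0289 + 0.0441 + 0.0576 + 0.0036 + 0.0121 + 0.0036 = 0.1724
O = 0.1702 / √(0.2852 × 0.1724) = 0.1702 / 0.22174 = 0.7676

0.77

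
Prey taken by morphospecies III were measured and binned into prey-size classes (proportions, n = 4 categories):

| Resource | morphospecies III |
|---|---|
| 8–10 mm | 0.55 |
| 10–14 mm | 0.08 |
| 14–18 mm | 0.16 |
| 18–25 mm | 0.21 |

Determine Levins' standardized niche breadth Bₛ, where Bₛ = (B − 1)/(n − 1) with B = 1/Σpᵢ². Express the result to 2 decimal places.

Σpᵢ² = 0.55² + 0.08² + 0.16² + 0.21² = 0.3025 + 0.0064 + 0.0256 + 0.0441 = 0.3786
B = 1 / 0.3786 = 2.6413
Bₛ = (B − 1)/(n − 1) = (2.6413 − 1)/(4 − 1) = 1.6413/3 = 0.5471

0.55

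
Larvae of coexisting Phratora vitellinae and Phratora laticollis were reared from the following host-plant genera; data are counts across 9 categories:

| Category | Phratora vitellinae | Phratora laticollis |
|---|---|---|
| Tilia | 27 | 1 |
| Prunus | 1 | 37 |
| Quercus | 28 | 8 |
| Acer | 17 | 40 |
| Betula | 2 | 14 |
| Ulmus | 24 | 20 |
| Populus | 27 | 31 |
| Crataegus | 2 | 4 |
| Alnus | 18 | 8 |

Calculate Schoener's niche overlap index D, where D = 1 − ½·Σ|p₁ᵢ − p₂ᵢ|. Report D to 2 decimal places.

Proportions for Phratora vitellinae (n=146): 27/146=0.1849, 1/146=0.0068, 28/146=0.1918, 17/146=0.1164, 2/146=0.0137, 24/146=0.1644, 27/146=0.1849, 2/146=0.0137, 18/146=0.1233
Proportions for Phratora laticollis (n=163): 1/163=0.0061, 37/163=0.2270, 8/163=0.0491, 40/163=0.2454, 14/163=0.0859, 20/163=0.1227, 31/163=0.1902, 4/163=0.0245, 8/163=0.0491
Σ|p₁ᵢ − p₂ᵢ| = 0.1788 + 0.2202 + 0.1427 + 0.1290 + 0.0722 + 0.0417 + 0.0053 + 0.0108 + 0.0742 = 0.8749
D = 1 − ½ × 0.8749 = 1 − 0.43745 = 0.56255

0.56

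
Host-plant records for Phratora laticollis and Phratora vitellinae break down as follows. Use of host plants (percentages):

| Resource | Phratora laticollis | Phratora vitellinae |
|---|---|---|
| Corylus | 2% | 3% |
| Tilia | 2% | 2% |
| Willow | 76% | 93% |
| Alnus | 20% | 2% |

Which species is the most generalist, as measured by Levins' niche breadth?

Phratora laticollis

Convert percentages to proportions (divide by 100).
Σp_latiᵢ² = 0.02² + 0.02² + 0.76² + 0.20² = 0.0004 + 0.0004 + 0.5776 + 0.0400 = 0.6184
B_lati = 1 / 0.6184 = 1.6171
Σp_viteᵢ² = 0.03² + 0.02² + 0.93² + 0.02² = 0.0009 + 0.0004 + 0.8649 + 0.0004 = 0.8666
B_vite = 1 / 0.8666 = 1.1539
Highest B → broadest niche (most generalist): Phratora laticollis (B = 1.62).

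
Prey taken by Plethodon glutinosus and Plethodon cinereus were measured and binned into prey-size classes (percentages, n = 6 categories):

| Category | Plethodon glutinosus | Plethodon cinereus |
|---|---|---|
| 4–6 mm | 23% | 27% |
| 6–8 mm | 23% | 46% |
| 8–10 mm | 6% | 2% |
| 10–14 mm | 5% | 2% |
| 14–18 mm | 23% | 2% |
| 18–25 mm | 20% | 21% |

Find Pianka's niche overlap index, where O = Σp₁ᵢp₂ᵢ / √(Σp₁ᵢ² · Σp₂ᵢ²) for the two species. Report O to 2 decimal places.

Convert percentages to proportions (divide by 100).
Σ p₁ᵢp₂ᵢ = 0.0621 + 0.1058 + 0.0012 + 0.0010 + 0.0046 + 0.0420 = 0.2167
Σp_1ᵢ² = 0.23² + 0.23² + 0.06² + 0.05² + 0.23² + 0.20² = 0.0529 + 0.0529 + 0.0036 + 0.0025 + 0.0529 + 0.0400 = 0.2048
Σp_2ᵢ² = 0.27² + 0.46² + 0.02² + 0.02² + 0.02² + 0.21² = 0.0729 + 0.2116 + 0.0004 + 0.0004 + 0.0004 + 0.0441 = 0.3298
O = 0.2167 / √(0.2048 × 0.3298) = 0.2167 / 0.25989 = 0.8338

0.83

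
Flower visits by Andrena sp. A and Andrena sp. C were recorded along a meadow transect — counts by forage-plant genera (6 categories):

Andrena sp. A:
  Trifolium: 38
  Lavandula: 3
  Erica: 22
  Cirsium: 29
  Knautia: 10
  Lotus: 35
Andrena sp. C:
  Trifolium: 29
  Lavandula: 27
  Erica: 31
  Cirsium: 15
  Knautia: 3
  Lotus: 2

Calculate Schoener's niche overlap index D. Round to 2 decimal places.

0.64

Proportions for Andrena sp. A (n=137): 38/137=0.2774, 3/137=0.0219, 22/137=0.1606, 29/137=0.2117, 10/137=0.0730, 35/137=0.2555
Proportions for Andrena sp. C (n=107): 29/107=0.2710, 27/107=0.2523, 31/107=0.2897, 15/107=0.1402, 3/107=0.0280, 2/107=0.0187
Σ|p₁ᵢ − p₂ᵢ| = 0.0064 + 0.2304 + 0.1291 + 0.0715 + 0.0450 + 0.2368 = 0.7192
D = 1 − ½ × 0.7192 = 1 − 0.35960 = 0.64040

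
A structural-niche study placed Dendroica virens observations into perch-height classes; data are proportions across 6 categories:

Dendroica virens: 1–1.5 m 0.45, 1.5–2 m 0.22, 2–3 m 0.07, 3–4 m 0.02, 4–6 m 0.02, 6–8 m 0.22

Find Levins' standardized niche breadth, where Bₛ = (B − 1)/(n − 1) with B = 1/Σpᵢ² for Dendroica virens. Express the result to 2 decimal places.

0.46

Σpᵢ² = 0.45² + 0.22² + 0.07² + 0.02² + 0.02² + 0.22² = 0.2025 + 0.0484 + 0.0049 + 0.0004 + 0.0004 + 0.0484 = 0.3050
B = 1 / 0.3050 = 3.2787
Bₛ = (B − 1)/(n − 1) = (3.2787 − 1)/(6 − 1) = 2.2787/5 = 0.4557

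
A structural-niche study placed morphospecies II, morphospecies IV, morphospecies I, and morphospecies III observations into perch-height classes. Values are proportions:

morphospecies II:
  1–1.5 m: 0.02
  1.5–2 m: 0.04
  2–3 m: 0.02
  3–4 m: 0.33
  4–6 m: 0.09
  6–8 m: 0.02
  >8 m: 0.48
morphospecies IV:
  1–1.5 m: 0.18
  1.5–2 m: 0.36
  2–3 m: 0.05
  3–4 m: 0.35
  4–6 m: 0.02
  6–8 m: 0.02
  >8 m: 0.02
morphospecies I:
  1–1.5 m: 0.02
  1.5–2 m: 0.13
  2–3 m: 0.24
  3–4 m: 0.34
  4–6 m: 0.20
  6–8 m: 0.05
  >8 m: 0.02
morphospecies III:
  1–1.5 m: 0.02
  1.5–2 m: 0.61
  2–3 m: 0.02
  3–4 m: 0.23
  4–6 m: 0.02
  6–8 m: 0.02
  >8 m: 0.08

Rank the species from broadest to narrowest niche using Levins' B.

Σp_IIᵢ² = 0.02² + 0.04² + 0.02² + 0.33² + 0.09² + 0.02² + 0.48² = 0.0004 + 0.0016 + 0.0004 + 0.1089 + 0.0081 + 0.0004 + 0.2304 = 0.3502
B_II = 1 / 0.3502 = 2.8555
Σp_IVᵢ² = 0.18² + 0.36² + 0.05² + 0.35² + 0.02² + 0.02² + 0.02² = 0.0324 + 0.1296 + 0.0025 + 0.1225 + 0.0004 + 0.0004 + 0.0004 = 0.2882
B_IV = 1 / 0.2882 = 3.4698
Σp_Iᵢ² = 0.02² + 0.13² + 0.24² + 0.34² + 0.20² + 0.05² + 0.02² = 0.0004 + 0.0169 + 0.0576 + 0.1156 + 0.0400 + 0.0025 + 0.0004 = 0.2334
B_I = 1 / 0.2334 = 4.2845
Σp_IIIᵢ² = 0.02² + 0.61² + 0.02² + 0.23² + 0.02² + 0.02² + 0.08² = 0.0004 + 0.3721 + 0.0004 + 0.0529 + 0.0004 + 0.0004 + 0.0064 = 0.4330
B_III = 1 / 0.4330 = 2.3095
Ranking by B (broadest → narrowest): morphospecies I (4.28) > morphospecies IV (3.47) > morphospecies II (2.86) > morphospecies III (2.31)

morphospecies I > morphospecies IV > morphospecies II > morphospecies III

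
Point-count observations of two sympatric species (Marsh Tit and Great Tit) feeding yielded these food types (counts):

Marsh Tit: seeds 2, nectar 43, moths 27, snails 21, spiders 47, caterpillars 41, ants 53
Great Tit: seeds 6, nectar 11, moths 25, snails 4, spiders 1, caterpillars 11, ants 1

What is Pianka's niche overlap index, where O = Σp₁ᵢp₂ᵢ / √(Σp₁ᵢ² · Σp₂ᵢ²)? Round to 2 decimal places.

Proportions for Marsh Tit (n=234): 2/234=0.0085, 43/234=0.1838, 27/234=0.1154, 21/234=0.0897, 47/234=0.2009, 41/234=0.1752, 53/234=0.2265
Proportions for Great Tit (n=59): 6/59=0.1017, 11/59=0.1864, 25/59=0.4237, 4/59=0.0678, 1/59=0.0169, 11/59=0.1864, 1/59=0.0169
Σ p₁ᵢp₂ᵢ = 0.000864 + 0.034260 + 0.048895 + 0.006082 + 0.003395 + 0.032657 + 0.003828 = 0.129981
Σp_1ᵢ² = 0.0085² + 0.1838² + 0.1154² + 0.0897² + 0.2009² + 0.1752² + 0.2265² = 0.000072 + 0.033782 + 0.013317 + 0.008046 + 0.040361 + 0.030695 + 0.051302 = 0.177575
Σp_2ᵢ² = 0.1017² + 0.1864² + 0.4237² + 0.0678² + 0.0169² + 0.1864² + 0.0169² = 0.010343 + 0.034745 + 0.179522 + 0.004597 + 0.000286 + 0.034745 + 0.000286 = 0.264524
O = 0.129981 / √(0.177575 × 0.264524) = 0.129981 / 0.2167322 = 0.5997

0.60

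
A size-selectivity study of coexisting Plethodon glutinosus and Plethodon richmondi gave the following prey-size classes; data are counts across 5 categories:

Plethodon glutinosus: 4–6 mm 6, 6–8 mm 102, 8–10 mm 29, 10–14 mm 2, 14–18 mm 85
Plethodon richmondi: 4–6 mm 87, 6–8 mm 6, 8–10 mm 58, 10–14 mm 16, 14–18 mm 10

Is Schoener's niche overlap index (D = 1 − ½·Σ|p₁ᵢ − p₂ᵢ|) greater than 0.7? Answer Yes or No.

No

Proportions for Plethodon glutinosus (n=224): 6/224=0.0268, 102/224=0.4554, 29/224=0.1295, 2/224=0.0089, 85/224=0.3795
Proportions for Plethodon richmondi (n=177): 87/177=0.4915, 6/177=0.0339, 58/177=0.3277, 16/177=0.0904, 10/177=0.0565
Σ|p₁ᵢ − p₂ᵢ| = 0.4647 + 0.4215 + 0.1982 + 0.0815 + 0.3230 = 1.4889
D = 1 − ½ × 1.4889 = 1 − 0.74445 = 0.25555
D = 0.25555 < 0.7 → No.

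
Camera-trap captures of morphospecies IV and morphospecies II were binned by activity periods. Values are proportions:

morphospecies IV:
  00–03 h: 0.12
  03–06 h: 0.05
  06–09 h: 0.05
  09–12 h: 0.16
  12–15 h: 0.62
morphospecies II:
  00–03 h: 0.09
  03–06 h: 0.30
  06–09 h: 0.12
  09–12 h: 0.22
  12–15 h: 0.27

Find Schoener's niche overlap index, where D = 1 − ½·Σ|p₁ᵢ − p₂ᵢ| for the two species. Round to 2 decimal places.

0.62

Σ|p₁ᵢ − p₂ᵢ| = 0.03 + 0.25 + 0.07 + 0.06 + 0.35 = 0.76
D = 1 − ½ × 0.76 = 1 − 0.380 = 0.6200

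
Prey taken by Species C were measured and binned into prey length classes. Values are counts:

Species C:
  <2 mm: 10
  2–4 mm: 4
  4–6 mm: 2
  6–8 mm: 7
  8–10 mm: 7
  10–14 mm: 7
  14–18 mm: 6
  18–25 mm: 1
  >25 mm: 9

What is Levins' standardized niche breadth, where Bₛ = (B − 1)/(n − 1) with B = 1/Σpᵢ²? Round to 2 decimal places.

Proportions for Species C (n=53): 10/53=0.1887, 4/53=0.0755, 2/53=0.0377, 7/53=0.1321, 7/53=0.1321, 7/53=0.1321, 6/53=0.1132, 1/53=0.0189, 9/53=0.1698
Σpᵢ² = 0.1887² + 0.0755² + 0.0377² + 0.1321² + 0.1321² + 0.1321² + 0.1132² + 0.0189² + 0.1698² = 0.035608 + 0.005700 + 0.001421 + 0.017450 + 0.017450 + 0.017450 + 0.012814 + 0.000357 + 0.028832 = 0.137082
B = 1 / 0.137082 = 7.2949
Bₛ = (B − 1)/(n − 1) = (7.2949 − 1)/(9 − 1) = 6.2949/8 = 0.7869

0.79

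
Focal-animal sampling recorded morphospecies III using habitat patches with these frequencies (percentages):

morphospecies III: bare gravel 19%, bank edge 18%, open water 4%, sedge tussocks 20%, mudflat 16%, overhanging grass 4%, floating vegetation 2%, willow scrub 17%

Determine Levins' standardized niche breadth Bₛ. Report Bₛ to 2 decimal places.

0.71

Convert percentages to proportions (divide by 100).
Σpᵢ² = 0.19² + 0.18² + 0.04² + 0.20² + 0.16² + 0.04² + 0.02² + 0.17² = 0.0361 + 0.0324 + 0.0016 + 0.0400 + 0.0256 + 0.0016 + 0.0004 + 0.0289 = 0.1666
B = 1 / 0.1666 = 6.0024
Bₛ = (B − 1)/(n − 1) = (6.0024 − 1)/(8 − 1) = 5.0024/7 = 0.7146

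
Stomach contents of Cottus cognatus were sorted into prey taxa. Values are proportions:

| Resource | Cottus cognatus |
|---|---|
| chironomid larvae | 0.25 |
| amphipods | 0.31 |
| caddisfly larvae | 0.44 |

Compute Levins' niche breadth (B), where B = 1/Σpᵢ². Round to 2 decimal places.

Σpᵢ² = 0.25² + 0.31² + 0.44² = 0.0625 + 0.0961 + 0.1936 = 0.3522
B = 1 / 0.3522 = 2.8393

2.84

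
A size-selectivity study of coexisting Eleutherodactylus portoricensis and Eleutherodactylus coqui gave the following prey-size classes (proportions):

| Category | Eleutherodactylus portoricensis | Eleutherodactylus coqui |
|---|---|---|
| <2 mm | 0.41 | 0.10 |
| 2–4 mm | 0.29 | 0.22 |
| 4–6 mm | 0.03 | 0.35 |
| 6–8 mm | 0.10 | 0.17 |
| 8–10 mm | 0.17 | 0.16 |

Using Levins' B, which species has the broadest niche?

Σp_portᵢ² = 0.41² + 0.29² + 0.03² + 0.10² + 0.17² = 0.1681 + 0.0841 + 0.0009 + 0.0100 + 0.0289 = 0.2920
B_port = 1 / 0.2920 = 3.4247
Σp_coquᵢ² = 0.10² + 0.22² + 0.35² + 0.17² + 0.16² = 0.0100 + 0.0484 + 0.1225 + 0.0289 + 0.0256 = 0.2354
B_coqu = 1 / 0.2354 = 4.2481
Highest B → broadest niche (most generalist): Eleutherodactylus coqui (B = 4.25).

Eleutherodactylus coqui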